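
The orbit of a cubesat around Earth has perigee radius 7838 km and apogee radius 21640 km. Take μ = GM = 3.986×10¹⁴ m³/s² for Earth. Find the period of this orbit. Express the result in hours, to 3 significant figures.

Semi-major axis a = (r_p + r_a)/2 = (7838.0 + 21640)/2 = 14739 km = 1.474×10⁷ m.
By Kepler's third law T = 2π√(a³/μ) = 2π × 2.834×10³ = 1.781×10⁴ s.
= 4.947 hours.

T ≈ 4.95 hours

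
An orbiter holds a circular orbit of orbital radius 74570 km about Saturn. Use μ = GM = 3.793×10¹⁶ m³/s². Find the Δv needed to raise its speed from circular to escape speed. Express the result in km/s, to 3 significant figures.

r = 74570 km = 7.457×10⁷ m.
Circular speed v_c = √(μ/r) = 22550 m/s.
Escape speed v_esc = √(2μ/r) = √2 × v_c = 31900 m/s.
Δv = v_esc − v_c = 9342 m/s = 9.342 km/s.

Δv ≈ 9.34 km/s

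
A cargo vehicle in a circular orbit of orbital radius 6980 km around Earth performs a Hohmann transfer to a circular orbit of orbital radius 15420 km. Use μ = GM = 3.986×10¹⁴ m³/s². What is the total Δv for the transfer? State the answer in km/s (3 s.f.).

r₁ = 6980 km = 6.980×10⁶ m.
r₂ = 15420 km = 1.542×10⁷ m.
Transfer ellipse a_t = (r₁ + r₂)/2 = 1.120×10⁷ m.
At r₁: circular v_c1 = √(μ/r₁) = 7557 m/s; transfer-perigee v_p = √[μ(2/r₁ − 1/a_t)] = 8867 m/s.
Δv₁ = v_p − v_c1 = 1310 m/s.
At r₂: circular v_c2 = √(μ/r₂) = 5084 m/s; transfer-apogee v_a = √[μ(2/r₂ − 1/a_t)] = 4014 m/s.
Δv₂ = v_c2 − v_a = 1071 m/s.
Total Δv = Δv₁ + Δv₂ = 2381 m/s = 2.381 km/s.

Δv_total ≈ 2.38 km/s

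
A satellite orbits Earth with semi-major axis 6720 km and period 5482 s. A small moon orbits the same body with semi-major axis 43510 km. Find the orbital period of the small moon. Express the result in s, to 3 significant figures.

T₂ ≈ 90300 s

Kepler's third law: T² ∝ a³, so T₂ = T₁ (a₂/a₁)^(3/2).
a₂/a₁ = 6.475, (a₂/a₁)^(3/2) = 16.48.
T₂ = 5482 × 16.48 = 90320 s.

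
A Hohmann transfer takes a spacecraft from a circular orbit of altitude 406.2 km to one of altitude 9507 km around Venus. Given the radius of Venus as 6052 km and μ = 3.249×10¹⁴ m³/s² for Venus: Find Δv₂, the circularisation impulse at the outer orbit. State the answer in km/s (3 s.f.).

r₁ = 6052 + 406.2 = 6458.2 km = 6.4582×10⁶ m.
r₂ = 6052 + 9507 = 15559 km = 1.5559×10⁷ m.
Transfer ellipse a_t = (r₁ + r₂)/2 = 1.101×10⁷ m.
At r₁: circular v_c1 = √(μ/r₁) = 7093 m/s; transfer-periapsis v_p = √[μ(2/r₁ − 1/a_t)] = 8432 m/s.
At r₂: circular v_c2 = √(μ/r₂) = 4570 m/s; transfer-apoapsis v_a = √[μ(2/r₂ − 1/a_t)] = 3500 m/s.
Δv₂ = v_c2 − v_a = 1070 m/s.
= 1.070 km/s.

Δv ≈ 1.07 km/s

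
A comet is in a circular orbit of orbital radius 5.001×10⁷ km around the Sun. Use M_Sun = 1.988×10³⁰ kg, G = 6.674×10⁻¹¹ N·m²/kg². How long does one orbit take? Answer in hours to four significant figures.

T ≈ 1695 hours

μ = GM = 6.674×10⁻¹¹ × 1.988×10³⁰ = 1.327×10²⁰ m³/s².
r = 5.001×10⁷ km = 5.001×10¹⁰ m.
Kepler's third law: T = 2π√(r³/μ) = 2π√((5.001×10¹⁰)³ / 1.327×10²⁰).
r³/μ = 9.427×10¹¹ s², so T = 2π × 9.709×10⁵ = 6.100×10⁶ s.
Converting: 6.100×10⁶ s ÷ 3600 = 1695 hours.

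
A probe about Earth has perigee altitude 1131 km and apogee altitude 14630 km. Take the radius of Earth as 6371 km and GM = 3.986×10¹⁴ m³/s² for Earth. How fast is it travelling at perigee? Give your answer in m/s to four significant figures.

v ≈ 8849 m/s

r_p = 6371 + 1131 = 7502.0 km = 7.5020×10⁶ m.
r_a = 6371 + 14630 = 21001 km = 2.1001×10⁷ m.
Semi-major axis a = (r_p + r_a)/2 = 14252 km = 1.425×10⁷ m.
Vis-viva: v² = μ(2/r − 1/a) = 3.986×10¹⁴ × (2.666×10⁻⁷ − 7.017×10⁻⁸) = 7.830×10⁷ m²/s².
v = 8849 m/s.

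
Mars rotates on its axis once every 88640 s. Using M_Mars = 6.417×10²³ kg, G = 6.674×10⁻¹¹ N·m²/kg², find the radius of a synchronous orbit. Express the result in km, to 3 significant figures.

μ = GM = 6.674×10⁻¹¹ × 6.417×10²³ = 4.283×10¹³ m³/s².
A synchronous orbit has period T, so by Kepler's third law a = (μT²/4π²)^(1/3).
μT²/4π² = 4.283×10¹³ × (8.864×10⁴)² / 39.48 = 8.524×10²¹ m³.
a = 2.043×10⁷ m = 20427 km.

r_sync ≈ 20400 km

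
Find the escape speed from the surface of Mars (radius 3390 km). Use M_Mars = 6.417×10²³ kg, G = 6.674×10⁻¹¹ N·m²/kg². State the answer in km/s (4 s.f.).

v_esc ≈ 5.027 km/s

μ = GM = 6.674×10⁻¹¹ × 6.417×10²³ = 4.283×10¹³ m³/s².
r = R = 3.390×10⁶ m.
Escape speed v_esc = √(2μ/r) = √(2 × 4.283×10¹³ / 3.390×10⁶) = √(2.527×10⁷) = 5027 m/s.
= 5.027 km/s.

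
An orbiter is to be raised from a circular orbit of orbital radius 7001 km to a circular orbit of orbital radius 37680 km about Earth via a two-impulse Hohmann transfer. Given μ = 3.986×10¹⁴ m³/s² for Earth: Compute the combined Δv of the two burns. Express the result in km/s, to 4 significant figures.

r₁ = 7001 km = 7.001×10⁶ m.
r₂ = 37680 km = 3.768×10⁷ m.
Transfer ellipse a_t = (r₁ + r₂)/2 = 2.234×10⁷ m.
At r₁: circular v_c1 = √(μ/r₁) = 7546 m/s; transfer-perigee v_p = √[μ(2/r₁ − 1/a_t)] = 9799 m/s.
Δv₁ = v_p − v_c1 = 2254 m/s.
At r₂: circular v_c2 = √(μ/r₂) = 3252 m/s; transfer-apogee v_a = √[μ(2/r₂ − 1/a_t)] = 1821 m/s.
Δv₂ = v_c2 − v_a = 1432 m/s.
Total Δv = Δv₁ + Δv₂ = 3686 m/s = 3.686 km/s.

Δv_total ≈ 3.686 km/s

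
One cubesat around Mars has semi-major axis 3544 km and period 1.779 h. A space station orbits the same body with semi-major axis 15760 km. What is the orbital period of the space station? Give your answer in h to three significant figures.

T₂ ≈ 16.7 h

Kepler's third law: T² ∝ a³, so T₂ = T₁ (a₂/a₁)^(3/2).
a₂/a₁ = 4.447, (a₂/a₁)^(3/2) = 9.378.
T₂ = 1.779 × 9.378 = 16.68 h.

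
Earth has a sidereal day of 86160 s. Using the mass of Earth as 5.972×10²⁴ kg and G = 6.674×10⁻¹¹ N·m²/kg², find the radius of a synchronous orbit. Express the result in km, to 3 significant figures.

μ = GM = 6.674×10⁻¹¹ × 5.972×10²⁴ = 3.986×10¹⁴ m³/s².
A synchronous orbit has period T, so by Kepler's third law a = (μT²/4π²)^(1/3).
μT²/4π² = 3.986×10¹⁴ × (8.616×10⁴)² / 39.48 = 7.495×10²² m³.
a = 4.216×10⁷ m = 42162 km.

r_sync ≈ 42200 km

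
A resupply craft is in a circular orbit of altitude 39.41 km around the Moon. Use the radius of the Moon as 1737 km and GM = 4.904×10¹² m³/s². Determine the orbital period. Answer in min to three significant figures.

r = 1737 + 39.41 = 1776.4 km = 1.7764×10⁶ m.
Kepler's third law: T = 2π√(r³/μ) = 2π√((1.776×10⁶)³ / 4.904×10¹²).
r³/μ = 1.143×10⁶ s², so T = 2π × 1.069×10³ = 6.718×10³ s.
Converting: 6.718×10³ s ÷ 60.00 = 112.0 min.

T ≈ 112 min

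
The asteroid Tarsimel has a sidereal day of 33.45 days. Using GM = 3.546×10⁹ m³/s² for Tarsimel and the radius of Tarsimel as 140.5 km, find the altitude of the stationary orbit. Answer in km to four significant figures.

h_sync ≈ 8946 km

T = 33.45 days = 2.890×10⁶ s.
A synchronous orbit has period T, so by Kepler's third law a = (μT²/4π²)^(1/3).
μT²/4π² = 3.546×10⁹ × (2.890×10⁶)² / 39.48 = 7.502×10²⁰ m³.
a = 9.087×10⁶ m = 9086.6 km.
Altitude h = a − R = 9086.6 − 140.5 = 8946.1 km.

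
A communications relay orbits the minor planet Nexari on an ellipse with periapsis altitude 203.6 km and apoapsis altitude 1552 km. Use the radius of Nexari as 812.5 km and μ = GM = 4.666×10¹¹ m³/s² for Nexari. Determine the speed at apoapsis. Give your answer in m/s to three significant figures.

r_p = 812.5 + 203.6 = 1016.1 km = 1.0161×10⁶ m.
r_a = 812.5 + 1552 = 2364.5 km = 2.3645×10⁶ m.
Semi-major axis a = (r_p + r_a)/2 = 1690.3 km = 1.690×10⁶ m.
Vis-viva: v² = μ(2/r − 1/a) = 4.666×10¹¹ × (8.458×10⁻⁷ − 5.916×10⁻⁷) = 1.186×10⁵ m²/s².
v = 344.4 m/s.

v ≈ 344 m/s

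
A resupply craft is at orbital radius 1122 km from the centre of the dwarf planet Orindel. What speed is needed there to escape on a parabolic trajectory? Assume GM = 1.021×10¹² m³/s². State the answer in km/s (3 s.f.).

r = 1122 km = 1.122×10⁶ m.
Escape speed v_esc = √(2μ/r) = √(2 × 1.021×10¹² / 1.122×10⁶) = √(1.820×10⁶) = 1349 m/s.
= 1.349 km/s.

v_esc ≈ 1.35 km/s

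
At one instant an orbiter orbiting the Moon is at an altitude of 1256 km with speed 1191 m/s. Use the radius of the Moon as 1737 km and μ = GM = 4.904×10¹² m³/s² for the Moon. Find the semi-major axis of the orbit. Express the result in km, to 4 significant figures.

r = 1737 + 1256 = 2993.0 km = 2.993×10⁶ m.
Specific orbital energy ε = v²/2 − μ/r = (1191)²/2 − 4.904×10¹²/2.993×10⁶ = -9.292×10⁵ J/kg.
Since ε = −μ/(2a), a = −μ/(2ε) = 2.639×10⁶ m = 2638.7 km.

a ≈ 2639 km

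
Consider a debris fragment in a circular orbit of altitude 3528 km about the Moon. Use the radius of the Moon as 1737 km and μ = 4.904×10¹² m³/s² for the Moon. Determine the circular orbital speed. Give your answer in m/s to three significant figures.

v ≈ 965 m/s

r = 1737 + 3528 = 5265.0 km = 5.2650×10⁶ m.
For a circular orbit v = √(μ/r) = √(4.904×10¹² / 5.265×10⁶) = √(9.314×10⁵) = 965.1 m/s.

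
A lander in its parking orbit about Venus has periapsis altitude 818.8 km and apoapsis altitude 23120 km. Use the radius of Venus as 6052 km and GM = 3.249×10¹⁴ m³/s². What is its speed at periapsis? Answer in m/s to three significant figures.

r_p = 6052 + 818.8 = 6870.8 km = 6.8708×10⁶ m.
r_a = 6052 + 23120 = 29172 km = 2.9172×10⁷ m.
Semi-major axis a = (r_p + r_a)/2 = 18021 km = 1.802×10⁷ m.
Vis-viva: v² = μ(2/r − 1/a) = 3.249×10¹⁴ × (2.911×10⁻⁷ − 5.549×10⁻⁸) = 7.655×10⁷ m²/s².
v = 8749 m/s.

v ≈ 8750 m/s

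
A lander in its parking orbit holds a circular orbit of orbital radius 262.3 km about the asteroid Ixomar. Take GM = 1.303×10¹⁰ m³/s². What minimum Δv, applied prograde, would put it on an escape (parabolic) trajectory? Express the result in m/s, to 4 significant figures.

Δv ≈ 92.32 m/s

r = 262.3 km = 2.623×10⁵ m.
Circular speed v_c = √(μ/r) = 222.9 m/s.
Escape speed v_esc = √(2μ/r) = √2 × v_c = 315.2 m/s.
Δv = v_esc − v_c = 92.32 m/s.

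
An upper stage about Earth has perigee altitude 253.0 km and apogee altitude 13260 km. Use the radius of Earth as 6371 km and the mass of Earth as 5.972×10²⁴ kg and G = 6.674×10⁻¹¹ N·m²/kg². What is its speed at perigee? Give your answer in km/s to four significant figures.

μ = GM = 6.674×10⁻¹¹ × 5.972×10²⁴ = 3.986×10¹⁴ m³/s².
r_p = 6371 + 253.0 = 6624.0 km = 6.6240×10⁶ m.
r_a = 6371 + 13260 = 19631 km = 1.9631×10⁷ m.
Semi-major axis a = (r_p + r_a)/2 = 13128 km = 1.313×10⁷ m.
Vis-viva: v² = μ(2/r − 1/a) = 3.986×10¹⁴ × (3.019×10⁻⁷ − 7.618×10⁻⁸) = 8.998×10⁷ m²/s².
v = 9486 m/s = 9.486 km/s.

v ≈ 9.486 km/s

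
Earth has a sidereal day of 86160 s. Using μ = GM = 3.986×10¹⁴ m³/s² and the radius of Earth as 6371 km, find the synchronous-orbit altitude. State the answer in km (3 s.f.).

h_sync ≈ 35800 km

A synchronous orbit has period T, so by Kepler's third law a = (μT²/4π²)^(1/3).
μT²/4π² = 3.986×10¹⁴ × (8.616×10⁴)² / 39.48 = 7.495×10²² m³.
a = 4.216×10⁷ m = 42163 km.
Altitude h = a − R = 42163 − 6371 = 35792 km.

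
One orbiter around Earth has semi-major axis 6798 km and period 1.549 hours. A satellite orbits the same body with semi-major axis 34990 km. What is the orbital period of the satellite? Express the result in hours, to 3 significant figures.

T₂ ≈ 18.1 hours

Kepler's third law: T² ∝ a³, so T₂ = T₁ (a₂/a₁)^(3/2).
a₂/a₁ = 5.147, (a₂/a₁)^(3/2) = 11.68.
T₂ = 1.549 × 11.68 = 18.09 hours.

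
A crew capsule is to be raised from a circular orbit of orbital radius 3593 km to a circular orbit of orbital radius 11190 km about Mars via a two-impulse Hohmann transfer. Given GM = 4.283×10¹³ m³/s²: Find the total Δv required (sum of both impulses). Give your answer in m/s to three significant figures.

r₁ = 3593 km = 3.593×10⁶ m.
r₂ = 11190 km = 1.119×10⁷ m.
Transfer ellipse a_t = (r₁ + r₂)/2 = 7.392×10⁶ m.
At r₁: circular v_c1 = √(μ/r₁) = 3453 m/s; transfer-periapsis v_p = √[μ(2/r₁ − 1/a_t)] = 4248 m/s.
Δv₁ = v_p − v_c1 = 795.5 m/s.
At r₂: circular v_c2 = √(μ/r₂) = 1956 m/s; transfer-apoapsis v_a = √[μ(2/r₂ − 1/a_t)] = 1364 m/s.
Δv₂ = v_c2 − v_a = 592.4 m/s.
Total Δv = Δv₁ + Δv₂ = 1388 m/s.

Δv_total ≈ 1390 m/s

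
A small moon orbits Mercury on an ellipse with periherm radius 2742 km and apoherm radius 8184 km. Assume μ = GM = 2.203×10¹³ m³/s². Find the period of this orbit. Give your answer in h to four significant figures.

T ≈ 4.748 h

Semi-major axis a = (r_p + r_a)/2 = (2742.0 + 8184.0)/2 = 5463.0 km = 5.463×10⁶ m.
By Kepler's third law T = 2π√(a³/μ) = 2π × 2.720×10³ = 1.709×10⁴ s.
= 4.748 h.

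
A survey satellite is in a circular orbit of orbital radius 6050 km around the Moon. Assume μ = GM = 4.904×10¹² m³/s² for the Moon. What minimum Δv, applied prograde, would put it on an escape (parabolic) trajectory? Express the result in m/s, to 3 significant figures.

Δv ≈ 373 m/s

r = 6050 km = 6.050×10⁶ m.
Circular speed v_c = √(μ/r) = 900.3 m/s.
Escape speed v_esc = √(2μ/r) = √2 × v_c = 1273 m/s.
Δv = v_esc − v_c = 372.9 m/s.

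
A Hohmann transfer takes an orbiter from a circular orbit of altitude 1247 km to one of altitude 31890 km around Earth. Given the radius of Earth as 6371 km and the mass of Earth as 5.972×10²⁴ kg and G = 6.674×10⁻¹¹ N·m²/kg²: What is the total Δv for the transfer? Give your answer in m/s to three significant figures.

Δv_total ≈ 3480 m/s

μ = GM = 6.674×10⁻¹¹ × 5.972×10²⁴ = 3.986×10¹⁴ m³/s².
r₁ = 6371 + 1247 = 7618.0 km = 7.6180×10⁶ m.
r₂ = 6371 + 31890 = 38261 km = 3.8261×10⁷ m.
Transfer ellipse a_t = (r₁ + r₂)/2 = 2.294×10⁷ m.
At r₁: circular v_c1 = √(μ/r₁) = 7233 m/s; transfer-perigee v_p = √[μ(2/r₁ − 1/a_t)] = 9342 m/s.
Δv₁ = v_p − v_c1 = 2108 m/s.
At r₂: circular v_c2 = √(μ/r₂) = 3228 m/s; transfer-apogee v_a = √[μ(2/r₂ − 1/a_t)] = 1860 m/s.
Δv₂ = v_c2 − v_a = 1368 m/s.
Total Δv = Δv₁ + Δv₂ = 3476 m/s.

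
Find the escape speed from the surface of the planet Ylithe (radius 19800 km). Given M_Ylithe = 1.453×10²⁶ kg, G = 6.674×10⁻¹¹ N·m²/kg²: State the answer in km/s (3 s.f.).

v_esc ≈ 31.3 km/s

μ = GM = 6.674×10⁻¹¹ × 1.453×10²⁶ = 9.697×10¹⁵ m³/s².
r = R = 1.980×10⁷ m.
Escape speed v_esc = √(2μ/r) = √(2 × 9.697×10¹⁵ / 1.980×10⁷) = √(9.795×10⁸) = 31300 m/s.
= 31.30 km/s.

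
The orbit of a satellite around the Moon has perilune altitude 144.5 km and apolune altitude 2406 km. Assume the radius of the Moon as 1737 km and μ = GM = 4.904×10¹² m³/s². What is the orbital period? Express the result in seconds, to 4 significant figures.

r_p = 1737 + 144.5 = 1881.5 km = 1.8815×10⁶ m.
r_a = 1737 + 2406 = 4143.0 km = 4.1430×10⁶ m.
Semi-major axis a = (r_p + r_a)/2 = (1881.5 + 4143.0)/2 = 3012.2 km = 3.012×10⁶ m.
By Kepler's third law T = 2π√(a³/μ) = 2π × 2.361×10³ = 1.483×10⁴ s.

T ≈ 14830 seconds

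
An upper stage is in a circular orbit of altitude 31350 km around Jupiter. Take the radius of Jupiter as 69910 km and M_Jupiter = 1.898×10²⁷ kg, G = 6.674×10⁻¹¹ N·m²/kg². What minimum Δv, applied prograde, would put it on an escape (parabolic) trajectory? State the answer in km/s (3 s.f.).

Δv ≈ 14.7 km/s

μ = GM = 6.674×10⁻¹¹ × 1.898×10²⁷ = 1.267×10¹⁷ m³/s².
r = 69910 + 31350 = 101260 km = 1.0126×10⁸ m.
Circular speed v_c = √(μ/r) = 35370 m/s.
Escape speed v_esc = √(2μ/r) = √2 × v_c = 50020 m/s.
Δv = v_esc − v_c = 14650 m/s = 14.65 km/s.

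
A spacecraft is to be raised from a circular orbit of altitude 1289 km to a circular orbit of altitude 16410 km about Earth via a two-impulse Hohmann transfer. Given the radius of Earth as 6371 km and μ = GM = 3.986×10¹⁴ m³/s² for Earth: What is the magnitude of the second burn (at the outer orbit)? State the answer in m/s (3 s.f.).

r₁ = 6371 + 1289 = 7660.0 km = 7.6600×10⁶ m.
r₂ = 6371 + 16410 = 22781 km = 2.2781×10⁷ m.
Transfer ellipse a_t = (r₁ + r₂)/2 = 1.522×10⁷ m.
At r₁: circular v_c1 = √(μ/r₁) = 7214 m/s; transfer-perigee v_p = √[μ(2/r₁ − 1/a_t)] = 8825 m/s.
At r₂: circular v_c2 = √(μ/r₂) = 4183 m/s; transfer-apogee v_a = √[μ(2/r₂ − 1/a_t)] = 2967 m/s.
Δv₂ = v_c2 − v_a = 1216 m/s.

Δv ≈ 1220 m/s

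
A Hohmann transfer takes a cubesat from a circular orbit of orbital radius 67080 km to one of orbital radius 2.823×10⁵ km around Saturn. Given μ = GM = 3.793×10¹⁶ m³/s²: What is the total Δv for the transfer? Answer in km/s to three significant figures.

Δv_total ≈ 10.9 km/s

r₁ = 67080 km = 6.708×10⁷ m.
r₂ = 2.823×10⁵ km = 2.823×10⁸ m.
Transfer ellipse a_t = (r₁ + r₂)/2 = 1.747×10⁸ m.
At r₁: circular v_c1 = √(μ/r₁) = 23780 m/s; transfer-perikrone v_p = √[μ(2/r₁ − 1/a_t)] = 30230 m/s.
Δv₁ = v_p − v_c1 = 6449 m/s.
At r₂: circular v_c2 = √(μ/r₂) = 11590 m/s; transfer-apokrone v_a = √[μ(2/r₂ − 1/a_t)] = 7183 m/s.
Δv₂ = v_c2 − v_a = 4409 m/s.
Total Δv = Δv₁ + Δv₂ = 10860 m/s = 10.86 km/s.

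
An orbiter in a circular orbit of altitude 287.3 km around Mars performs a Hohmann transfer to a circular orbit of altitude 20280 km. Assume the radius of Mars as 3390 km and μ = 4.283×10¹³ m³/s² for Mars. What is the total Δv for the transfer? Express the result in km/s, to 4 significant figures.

Δv_total ≈ 1.725 km/s

r₁ = 3390 + 287.3 = 3677.3 km = 3.6773×10⁶ m.
r₂ = 3390 + 20280 = 23670 km = 2.3670×10⁷ m.
Transfer ellipse a_t = (r₁ + r₂)/2 = 1.367×10⁷ m.
At r₁: circular v_c1 = √(μ/r₁) = 3413 m/s; transfer-periapsis v_p = √[μ(2/r₁ − 1/a_t)] = 4490 m/s.
Δv₁ = v_p − v_c1 = 1077 m/s.
At r₂: circular v_c2 = √(μ/r₂) = 1345 m/s; transfer-apoapsis v_a = √[μ(2/r₂ − 1/a_t)] = 697.6 m/s.
Δv₂ = v_c2 − v_a = 647.6 m/s.
Total Δv = Δv₁ + Δv₂ = 1725 m/s = 1.725 km/s.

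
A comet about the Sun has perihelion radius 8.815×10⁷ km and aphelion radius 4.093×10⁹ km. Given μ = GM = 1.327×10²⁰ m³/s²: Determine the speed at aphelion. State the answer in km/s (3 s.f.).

v ≈ 1.17 km/s

Semi-major axis a = (r_p + r_a)/2 = 2.0906×10⁹ km = 2.091×10¹² m.
Vis-viva: v² = μ(2/r − 1/a) = 1.327×10²⁰ × (4.886×10⁻¹³ − 4.783×10⁻¹³) = 1.367×10⁶ m²/s².
v = 1169 m/s = 1.169 km/s.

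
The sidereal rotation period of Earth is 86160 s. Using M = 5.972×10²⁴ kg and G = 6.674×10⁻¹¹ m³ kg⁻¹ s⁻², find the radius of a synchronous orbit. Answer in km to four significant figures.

r_sync ≈ 42160 km

μ = GM = 6.674×10⁻¹¹ × 5.972×10²⁴ = 3.986×10¹⁴ m³/s².
A synchronous orbit has period T, so by Kepler's third law a = (μT²/4π²)^(1/3).
μT²/4π² = 3.986×10¹⁴ × (8.616×10⁴)² / 39.48 = 7.495×10²² m³.
a = 4.216×10⁷ m = 42162 km.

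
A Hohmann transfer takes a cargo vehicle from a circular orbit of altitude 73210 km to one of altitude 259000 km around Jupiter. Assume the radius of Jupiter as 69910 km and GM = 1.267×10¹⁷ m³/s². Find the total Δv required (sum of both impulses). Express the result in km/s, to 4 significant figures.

r₁ = 69910 + 73210 = 143120 km = 1.4312×10⁸ m.
r₂ = 69910 + 259000 = 328910 km = 3.2891×10⁸ m.
Transfer ellipse a_t = (r₁ + r₂)/2 = 2.360×10⁸ m.
At r₁: circular v_c1 = √(μ/r₁) = 29750 m/s; transfer-perijove v_p = √[μ(2/r₁ − 1/a_t)] = 35120 m/s.
Δv₁ = v_p − v_c1 = 5371 m/s.
At r₂: circular v_c2 = √(μ/r₂) = 19630 m/s; transfer-apojove v_a = √[μ(2/r₂ − 1/a_t)] = 15280 m/s.
Δv₂ = v_c2 − v_a = 4343 m/s.
Total Δv = Δv₁ + Δv₂ = 9714 m/s = 9.714 km/s.

Δv_total ≈ 9.714 km/s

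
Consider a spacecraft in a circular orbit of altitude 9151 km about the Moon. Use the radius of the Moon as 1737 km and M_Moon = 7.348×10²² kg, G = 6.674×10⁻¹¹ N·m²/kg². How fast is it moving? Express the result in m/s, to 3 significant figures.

v ≈ 671 m/s

μ = GM = 6.674×10⁻¹¹ × 7.348×10²² = 4.904×10¹² m³/s².
r = 1737 + 9151 = 10888 km = 1.0888×10⁷ m.
For a circular orbit v = √(μ/r) = √(4.904×10¹² / 1.089×10⁷) = √(4.504×10⁵) = 671.1 m/s.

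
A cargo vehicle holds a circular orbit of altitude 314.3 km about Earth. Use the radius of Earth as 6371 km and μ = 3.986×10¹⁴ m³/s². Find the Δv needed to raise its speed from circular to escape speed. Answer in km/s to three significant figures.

r = 6371 + 314.3 = 6685.3 km = 6.6853×10⁶ m.
Circular speed v_c = √(μ/r) = 7722 m/s.
Escape speed v_esc = √(2μ/r) = √2 × v_c = 10920 m/s.
Δv = v_esc − v_c = 3198 m/s = 3.198 km/s.

Δv ≈ 3.20 km/s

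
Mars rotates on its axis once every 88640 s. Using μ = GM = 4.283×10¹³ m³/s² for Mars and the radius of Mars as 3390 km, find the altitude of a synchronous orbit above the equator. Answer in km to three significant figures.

A synchronous orbit has period T, so by Kepler's third law a = (μT²/4π²)^(1/3).
μT²/4π² = 4.283×10¹³ × (8.864×10⁴)² / 39.48 = 8.524×10²¹ m³.
a = 2.043×10⁷ m = 20428 km.
Altitude h = a − R = 20428 − 3390 = 17038 km.

h_sync ≈ 17000 km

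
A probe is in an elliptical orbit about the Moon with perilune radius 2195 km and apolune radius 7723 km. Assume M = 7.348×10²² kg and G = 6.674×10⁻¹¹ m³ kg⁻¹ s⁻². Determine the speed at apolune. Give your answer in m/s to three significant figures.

v ≈ 530 m/s

μ = GM = 6.674×10⁻¹¹ × 7.348×10²² = 4.904×10¹² m³/s².
Semi-major axis a = (r_p + r_a)/2 = 4959.0 km = 4.959×10⁶ m.
Vis-viva: v² = μ(2/r − 1/a) = 4.904×10¹² × (2.590×10⁻⁷ − 2.017×10⁻⁷) = 2.811×10⁵ m²/s².
v = 530.2 m/s.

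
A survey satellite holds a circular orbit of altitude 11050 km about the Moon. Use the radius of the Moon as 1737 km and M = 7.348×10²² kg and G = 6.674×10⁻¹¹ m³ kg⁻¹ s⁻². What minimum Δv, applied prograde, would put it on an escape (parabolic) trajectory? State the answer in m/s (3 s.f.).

Δv ≈ 257 m/s

μ = GM = 6.674×10⁻¹¹ × 7.348×10²² = 4.904×10¹² m³/s².
r = 1737 + 11050 = 12787 km = 1.2787×10⁷ m.
Circular speed v_c = √(μ/r) = 619.3 m/s.
Escape speed v_esc = √(2μ/r) = √2 × v_c = 875.8 m/s.
Δv = v_esc − v_c = 256.5 m/s.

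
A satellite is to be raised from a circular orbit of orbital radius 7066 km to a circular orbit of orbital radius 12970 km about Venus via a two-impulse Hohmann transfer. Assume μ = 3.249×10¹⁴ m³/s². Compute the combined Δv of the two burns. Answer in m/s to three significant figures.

Δv_total ≈ 1740 m/s

r₁ = 7066 km = 7.066×10⁶ m.
r₂ = 12970 km = 1.297×10⁷ m.
Transfer ellipse a_t = (r₁ + r₂)/2 = 1.002×10⁷ m.
At r₁: circular v_c1 = √(μ/r₁) = 6781 m/s; transfer-periapsis v_p = √[μ(2/r₁ − 1/a_t)] = 7716 m/s.
Δv₁ = v_p − v_c1 = 934.7 m/s.
At r₂: circular v_c2 = √(μ/r₂) = 5005 m/s; transfer-apoapsis v_a = √[μ(2/r₂ − 1/a_t)] = 4203 m/s.
Δv₂ = v_c2 − v_a = 801.6 m/s.
Total Δv = Δv₁ + Δv₂ = 1736 m/s.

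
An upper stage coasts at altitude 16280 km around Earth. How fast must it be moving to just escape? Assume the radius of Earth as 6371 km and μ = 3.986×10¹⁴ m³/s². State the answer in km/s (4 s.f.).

v_esc ≈ 5.933 km/s

r = 6371 + 16280 = 22651 km = 2.2651×10⁷ m.
Escape speed v_esc = √(2μ/r) = √(2 × 3.986×10¹⁴ / 2.265×10⁷) = √(3.519×10⁷) = 5933 m/s.
= 5.933 km/s.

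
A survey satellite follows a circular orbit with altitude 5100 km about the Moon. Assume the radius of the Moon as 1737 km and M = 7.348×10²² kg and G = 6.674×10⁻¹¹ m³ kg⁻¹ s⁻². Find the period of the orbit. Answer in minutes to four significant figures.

T ≈ 845.4 minutes

μ = GM = 6.674×10⁻¹¹ × 7.348×10²² = 4.904×10¹² m³/s².
r = 1737 + 5100 = 6837.0 km = 6.8370×10⁶ m.
Kepler's third law: T = 2π√(r³/μ) = 2π√((6.837×10⁶)³ / 4.904×10¹²).
r³/μ = 6.517×10⁷ s², so T = 2π × 8.073×10³ = 5.072×10⁴ s.
Converting: 5.072×10⁴ s ÷ 60.00 = 845.4 minutes.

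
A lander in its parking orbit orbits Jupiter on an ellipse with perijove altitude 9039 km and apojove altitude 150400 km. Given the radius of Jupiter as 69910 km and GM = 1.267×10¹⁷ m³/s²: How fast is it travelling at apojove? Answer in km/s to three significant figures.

r_p = 69910 + 9039 = 78949 km = 7.8949×10⁷ m.
r_a = 69910 + 150400 = 220310 km = 2.2031×10⁸ m.
Semi-major axis a = (r_p + r_a)/2 = 1.4963×10⁵ km = 1.496×10⁸ m.
Vis-viva: v² = μ(2/r − 1/a) = 1.267×10¹⁷ × (9.078×10⁻⁹ − 6.683×10⁻⁹) = 3.034×10⁸ m²/s².
v = 17420 m/s = 17.42 km/s.

v ≈ 17.4 km/s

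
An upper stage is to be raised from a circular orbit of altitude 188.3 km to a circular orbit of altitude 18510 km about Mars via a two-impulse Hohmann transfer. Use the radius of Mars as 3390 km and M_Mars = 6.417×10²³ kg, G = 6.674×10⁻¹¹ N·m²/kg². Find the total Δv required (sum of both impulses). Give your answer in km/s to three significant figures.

μ = GM = 6.674×10⁻¹¹ × 6.417×10²³ = 4.283×10¹³ m³/s².
r₁ = 3390 + 188.3 = 3578.3 km = 3.5783×10⁶ m.
r₂ = 3390 + 18510 = 21900 km = 2.1900×10⁷ m.
Transfer ellipse a_t = (r₁ + r₂)/2 = 1.274×10⁷ m.
At r₁: circular v_c1 = √(μ/r₁) = 3460 m/s; transfer-periapsis v_p = √[μ(2/r₁ − 1/a_t)] = 4536 m/s.
Δv₁ = v_p − v_c1 = 1076 m/s.
At r₂: circular v_c2 = √(μ/r₂) = 1398 m/s; transfer-apoapsis v_a = √[μ(2/r₂ − 1/a_t)] = 741.1 m/s.
Δv₂ = v_c2 − v_a = 657.3 m/s.
Total Δv = Δv₁ + Δv₂ = 1734 m/s = 1.734 km/s.

Δv_total ≈ 1.73 km/s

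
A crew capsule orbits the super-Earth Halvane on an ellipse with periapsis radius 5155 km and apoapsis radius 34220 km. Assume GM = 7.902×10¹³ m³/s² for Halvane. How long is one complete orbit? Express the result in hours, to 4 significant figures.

T ≈ 17.15 hours

Semi-major axis a = (r_p + r_a)/2 = (5155.0 + 34220)/2 = 19688 km = 1.969×10⁷ m.
By Kepler's third law T = 2π√(a³/μ) = 2π × 9.827×10³ = 6.174×10⁴ s.
= 17.15 hours.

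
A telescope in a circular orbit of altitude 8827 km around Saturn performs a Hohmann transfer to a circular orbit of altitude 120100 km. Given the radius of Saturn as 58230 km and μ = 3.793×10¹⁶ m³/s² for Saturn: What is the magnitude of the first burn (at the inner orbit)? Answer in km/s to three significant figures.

r₁ = 58230 + 8827 = 67057 km = 6.7057×10⁷ m.
r₂ = 58230 + 120100 = 178330 km = 1.7833×10⁸ m.
Transfer ellipse a_t = (r₁ + r₂)/2 = 1.227×10⁸ m.
At r₁: circular v_c1 = √(μ/r₁) = 23780 m/s; transfer-perikrone v_p = √[μ(2/r₁ − 1/a_t)] = 28670 m/s.
Δv₁ = v_p − v_c1 = 4890 m/s.
= 4.890 km/s.

Δv ≈ 4.89 km/s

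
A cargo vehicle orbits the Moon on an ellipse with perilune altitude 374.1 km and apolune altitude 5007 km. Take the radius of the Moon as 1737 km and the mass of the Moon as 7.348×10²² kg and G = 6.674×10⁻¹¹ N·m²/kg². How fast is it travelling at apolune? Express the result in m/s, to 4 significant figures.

v ≈ 588.8 m/s

μ = GM = 6.674×10⁻¹¹ × 7.348×10²² = 4.904×10¹² m³/s².
r_p = 1737 + 374.1 = 2111.1 km = 2.1111×10⁶ m.
r_a = 1737 + 5007 = 6744.0 km = 6.7440×10⁶ m.
Semi-major axis a = (r_p + r_a)/2 = 4427.6 km = 4.428×10⁶ m.
Vis-viva: v² = μ(2/r − 1/a) = 4.904×10¹² × (2.966×10⁻⁷ − 2.259×10⁻⁷) = 3.467×10⁵ m²/s².
v = 588.8 m/s.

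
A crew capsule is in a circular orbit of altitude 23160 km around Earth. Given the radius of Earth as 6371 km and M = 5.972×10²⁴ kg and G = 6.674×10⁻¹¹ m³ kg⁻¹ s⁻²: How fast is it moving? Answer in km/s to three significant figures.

μ = GM = 6.674×10⁻¹¹ × 5.972×10²⁴ = 3.986×10¹⁴ m³/s².
r = 6371 + 23160 = 29531 km = 2.9531×10⁷ m.
For a circular orbit v = √(μ/r) = √(3.986×10¹⁴ / 2.953×10⁷) = √(1.350×10⁷) = 3674 m/s.
That is 3.674 km/s.

v ≈ 3.67 km/s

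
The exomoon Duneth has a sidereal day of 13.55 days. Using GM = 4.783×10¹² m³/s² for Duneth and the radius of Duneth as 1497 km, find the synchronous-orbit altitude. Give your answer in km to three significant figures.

T = 13.55 days = 1.171×10⁶ s.
A synchronous orbit has period T, so by Kepler's third law a = (μT²/4π²)^(1/3).
μT²/4π² = 4.783×10¹² × (1.171×10⁶)² / 39.48 = 1.661×10²³ m³.
a = 5.496×10⁷ m = 54964 km.
Altitude h = a − R = 54964 − 1497 = 53467 km.

h_sync ≈ 53500 km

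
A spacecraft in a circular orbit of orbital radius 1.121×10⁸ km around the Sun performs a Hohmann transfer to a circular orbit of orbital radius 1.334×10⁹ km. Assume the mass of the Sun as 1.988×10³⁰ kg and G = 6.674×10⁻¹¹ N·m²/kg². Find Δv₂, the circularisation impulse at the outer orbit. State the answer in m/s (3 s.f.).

μ = GM = 6.674×10⁻¹¹ × 1.988×10³⁰ = 1.327×10²⁰ m³/s².
r₁ = 1.121×10⁸ km = 1.121×10¹¹ m.
r₂ = 1.334×10⁹ km = 1.334×10¹² m.
Transfer ellipse a_t = (r₁ + r₂)/2 = 7.230×10¹¹ m.
At r₁: circular v_c1 = √(μ/r₁) = 34400 m/s; transfer-perihelion v_p = √[μ(2/r₁ − 1/a_t)] = 46730 m/s.
At r₂: circular v_c2 = √(μ/r₂) = 9973 m/s; transfer-aphelion v_a = √[μ(2/r₂ − 1/a_t)] = 3927 m/s.
Δv₂ = v_c2 − v_a = 6046 m/s.

Δv ≈ 6050 m/s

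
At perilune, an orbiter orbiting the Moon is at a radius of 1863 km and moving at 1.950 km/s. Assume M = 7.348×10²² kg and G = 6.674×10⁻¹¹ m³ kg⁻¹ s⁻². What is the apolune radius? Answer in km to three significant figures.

μ = GM = 6.674×10⁻¹¹ × 7.348×10²² = 4.904×10¹² m³/s².
r_p = 1.863×10⁶ m.
Specific energy ε = v²/2 − μ/r = -7.311×10⁵ J/kg, so a = −μ/(2ε) = 3.354×10⁶ m.
The apsides satisfy r_p + r_a = 2a, so the apolune radius is 2a − r_p = 4.845×10⁶ m = 4844.8 km.

apolune radius ≈ 4840 km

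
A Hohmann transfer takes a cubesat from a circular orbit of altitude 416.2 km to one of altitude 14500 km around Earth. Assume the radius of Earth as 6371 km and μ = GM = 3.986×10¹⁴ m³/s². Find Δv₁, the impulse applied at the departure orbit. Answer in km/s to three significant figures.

r₁ = 6371 + 416.2 = 6787.2 km = 6.7872×10⁶ m.
r₂ = 6371 + 14500 = 20871 km = 2.0871×10⁷ m.
Transfer ellipse a_t = (r₁ + r₂)/2 = 1.383×10⁷ m.
At r₁: circular v_c1 = √(μ/r₁) = 7663 m/s; transfer-perigee v_p = √[μ(2/r₁ − 1/a_t)] = 9415 m/s.
Δv₁ = v_p − v_c1 = 1751 m/s.
= 1.751 km/s.

Δv ≈ 1.75 km/s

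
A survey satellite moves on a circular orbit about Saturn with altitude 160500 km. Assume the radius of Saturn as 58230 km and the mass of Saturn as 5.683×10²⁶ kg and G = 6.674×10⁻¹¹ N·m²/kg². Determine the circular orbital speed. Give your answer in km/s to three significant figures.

v ≈ 13.2 km/s

μ = GM = 6.674×10⁻¹¹ × 5.683×10²⁶ = 3.793×10¹⁶ m³/s².
r = 58230 + 160500 = 218730 km = 2.1873×10⁸ m.
For a circular orbit v = √(μ/r) = √(3.793×10¹⁶ / 2.187×10⁸) = √(1.734×10⁸) = 13170 m/s.
That is 13.17 km/s.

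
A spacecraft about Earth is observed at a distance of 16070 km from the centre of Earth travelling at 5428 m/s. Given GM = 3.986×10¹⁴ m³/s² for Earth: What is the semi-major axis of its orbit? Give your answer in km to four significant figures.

r = 1.607×10⁷ m.
Specific orbital energy ε = v²/2 − μ/r = (5428)²/2 − 3.986×10¹⁴/1.607×10⁷ = -1.007×10⁷ J/kg.
Since ε = −μ/(2a), a = −μ/(2ε) = 1.979×10⁷ m = 19787 km.

a ≈ 19790 km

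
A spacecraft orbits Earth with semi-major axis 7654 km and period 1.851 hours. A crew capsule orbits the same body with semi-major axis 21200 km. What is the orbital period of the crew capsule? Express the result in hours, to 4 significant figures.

T₂ ≈ 8.533 hours

Kepler's third law: T² ∝ a³, so T₂ = T₁ (a₂/a₁)^(3/2).
a₂/a₁ = 2.770, (a₂/a₁)^(3/2) = 4.610.
T₂ = 1.851 × 4.610 = 8.533 hours.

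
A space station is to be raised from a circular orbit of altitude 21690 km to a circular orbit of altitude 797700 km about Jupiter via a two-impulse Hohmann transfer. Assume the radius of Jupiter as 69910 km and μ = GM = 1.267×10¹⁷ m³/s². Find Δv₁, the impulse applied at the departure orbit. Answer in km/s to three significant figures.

Δv ≈ 12.8 km/s

r₁ = 69910 + 21690 = 91600 km = 9.1600×10⁷ m.
r₂ = 69910 + 797700 = 867610 km = 8.6761×10⁸ m.
Transfer ellipse a_t = (r₁ + r₂)/2 = 4.796×10⁸ m.
At r₁: circular v_c1 = √(μ/r₁) = 37190 m/s; transfer-perijove v_p = √[μ(2/r₁ − 1/a_t)] = 50020 m/s.
Δv₁ = v_p − v_c1 = 12830 m/s.
= 12.83 km/s.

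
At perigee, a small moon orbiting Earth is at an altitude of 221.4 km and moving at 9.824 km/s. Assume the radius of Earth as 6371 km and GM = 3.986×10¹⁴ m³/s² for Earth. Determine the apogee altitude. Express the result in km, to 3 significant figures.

apogee altitude ≈ 19700 km

r_p = 6371 + 221.4 = 6592.4 km = 6.592×10⁶ m.
Specific energy ε = v²/2 − μ/r = -1.221×10⁷ J/kg, so a = −μ/(2ε) = 1.633×10⁷ m.
The apsides satisfy r_p + r_a = 2a, so the apogee radius is 2a − r_p = 2.606×10⁷ m = 26058 km.
Apogee altitude = 26058 − 6371 = 19687 km.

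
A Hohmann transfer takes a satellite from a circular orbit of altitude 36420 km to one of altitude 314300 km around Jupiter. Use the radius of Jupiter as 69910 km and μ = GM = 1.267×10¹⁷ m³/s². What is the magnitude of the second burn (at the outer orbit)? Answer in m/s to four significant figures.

r₁ = 69910 + 36420 = 106330 km = 1.0633×10⁸ m.
r₂ = 69910 + 314300 = 384210 km = 3.8421×10⁸ m.
Transfer ellipse a_t = (r₁ + r₂)/2 = 2.453×10⁸ m.
At r₁: circular v_c1 = √(μ/r₁) = 34520 m/s; transfer-perijove v_p = √[μ(2/r₁ − 1/a_t)] = 43200 m/s.
At r₂: circular v_c2 = √(μ/r₂) = 18160 m/s; transfer-apojove v_a = √[μ(2/r₂ − 1/a_t)] = 11960 m/s.
Δv₂ = v_c2 − v_a = 6203 m/s.

Δv ≈ 6203 m/s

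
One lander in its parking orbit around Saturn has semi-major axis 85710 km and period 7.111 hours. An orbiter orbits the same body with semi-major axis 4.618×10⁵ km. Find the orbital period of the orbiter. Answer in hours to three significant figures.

Kepler's third law: T² ∝ a³, so T₂ = T₁ (a₂/a₁)^(3/2).
a₂/a₁ = 5.388, (a₂/a₁)^(3/2) = 12.51.
T₂ = 7.111 × 12.51 = 88.93 hours.

T₂ ≈ 88.9 hours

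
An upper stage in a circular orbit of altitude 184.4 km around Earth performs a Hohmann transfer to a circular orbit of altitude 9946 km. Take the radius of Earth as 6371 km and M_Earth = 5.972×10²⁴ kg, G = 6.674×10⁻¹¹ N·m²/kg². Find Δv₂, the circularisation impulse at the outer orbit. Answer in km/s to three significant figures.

μ = GM = 6.674×10⁻¹¹ × 5.972×10²⁴ = 3.986×10¹⁴ m³/s².
r₁ = 6371 + 184.4 = 6555.4 km = 6.5554×10⁶ m.
r₂ = 6371 + 9946 = 16317 km = 1.6317×10⁷ m.
Transfer ellipse a_t = (r₁ + r₂)/2 = 1.144×10⁷ m.
At r₁: circular v_c1 = √(μ/r₁) = 7797 m/s; transfer-perigee v_p = √[μ(2/r₁ − 1/a_t)] = 9314 m/s.
At r₂: circular v_c2 = √(μ/r₂) = 4942 m/s; transfer-apogee v_a = √[μ(2/r₂ − 1/a_t)] = 3742 m/s.
Δv₂ = v_c2 − v_a = 1200 m/s.
= 1.200 km/s.

Δv ≈ 1.20 km/s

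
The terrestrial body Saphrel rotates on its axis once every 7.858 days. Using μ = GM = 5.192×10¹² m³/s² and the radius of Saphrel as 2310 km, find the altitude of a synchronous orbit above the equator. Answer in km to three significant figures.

h_sync ≈ 37000 km

T = 7.858 days = 6.789×10⁵ s.
A synchronous orbit has period T, so by Kepler's third law a = (μT²/4π²)^(1/3).
μT²/4π² = 5.192×10¹² × (6.789×10⁵)² / 39.48 = 6.062×10²² m³.
a = 3.928×10⁷ m = 39283 km.
Altitude h = a − R = 39283 − 2310 = 36973 km.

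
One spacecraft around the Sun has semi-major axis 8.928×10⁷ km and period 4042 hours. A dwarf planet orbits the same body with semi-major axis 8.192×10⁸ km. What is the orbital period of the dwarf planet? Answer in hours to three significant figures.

Kepler's third law: T² ∝ a³, so T₂ = T₁ (a₂/a₁)^(3/2).
a₂/a₁ = 9.176, (a₂/a₁)^(3/2) = 27.79.
T₂ = 4042 × 27.79 = 1.123×10⁵ hours.

T₂ ≈ 1.12×10⁵ hours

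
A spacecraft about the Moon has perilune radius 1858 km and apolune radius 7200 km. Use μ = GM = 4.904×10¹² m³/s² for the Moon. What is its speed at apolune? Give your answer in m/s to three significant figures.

Semi-major axis a = (r_p + r_a)/2 = 4529.0 km = 4.529×10⁶ m.
Vis-viva: v² = μ(2/r − 1/a) = 4.904×10¹² × (2.778×10⁻⁷ − 2.208×10⁻⁷) = 2.794×10⁵ m²/s².
v = 528.6 m/s.

v ≈ 529 m/s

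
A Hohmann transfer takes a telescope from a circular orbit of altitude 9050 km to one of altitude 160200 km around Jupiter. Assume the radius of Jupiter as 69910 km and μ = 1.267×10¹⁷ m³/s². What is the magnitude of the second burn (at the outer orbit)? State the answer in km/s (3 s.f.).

Δv ≈ 6.69 km/s

r₁ = 69910 + 9050 = 78960 km = 7.8960×10⁷ m.
r₂ = 69910 + 160200 = 230110 km = 2.3011×10⁸ m.
Transfer ellipse a_t = (r₁ + r₂)/2 = 1.545×10⁸ m.
At r₁: circular v_c1 = √(μ/r₁) = 40060 m/s; transfer-perijove v_p = √[μ(2/r₁ − 1/a_t)] = 48880 m/s.
At r₂: circular v_c2 = √(μ/r₂) = 23470 m/s; transfer-apojove v_a = √[μ(2/r₂ − 1/a_t)] = 16770 m/s.
Δv₂ = v_c2 − v_a = 6692 m/s.
= 6.692 km/s.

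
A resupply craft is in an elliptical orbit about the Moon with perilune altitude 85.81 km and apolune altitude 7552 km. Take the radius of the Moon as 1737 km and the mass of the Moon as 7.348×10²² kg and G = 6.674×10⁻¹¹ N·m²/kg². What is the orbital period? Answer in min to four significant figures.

μ = GM = 6.674×10⁻¹¹ × 7.348×10²² = 4.904×10¹² m³/s².
r_p = 1737 + 85.81 = 1822.8 km = 1.8228×10⁶ m.
r_a = 1737 + 7552 = 9289.0 km = 9.2890×10⁶ m.
Semi-major axis a = (r_p + r_a)/2 = (1822.8 + 9289.0)/2 = 5555.9 km = 5.556×10⁶ m.
By Kepler's third law T = 2π√(a³/μ) = 2π × 5.914×10³ = 3.716×10⁴ s.
= 619.3 min.

T ≈ 619.3 min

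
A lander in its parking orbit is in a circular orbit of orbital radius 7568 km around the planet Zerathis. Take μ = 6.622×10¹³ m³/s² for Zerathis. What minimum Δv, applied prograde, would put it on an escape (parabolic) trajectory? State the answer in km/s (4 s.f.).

r = 7568 km = 7.568×10⁶ m.
Circular speed v_c = √(μ/r) = 2958 m/s.
Escape speed v_esc = √(2μ/r) = √2 × v_c = 4183 m/s.
Δv = v_esc − v_c = 1225 m/s = 1.225 km/s.

Δv ≈ 1.225 km/s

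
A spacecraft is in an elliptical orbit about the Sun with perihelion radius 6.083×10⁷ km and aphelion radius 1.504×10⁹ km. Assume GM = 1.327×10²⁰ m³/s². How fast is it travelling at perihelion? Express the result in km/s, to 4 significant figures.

Semi-major axis a = (r_p + r_a)/2 = 7.8242×10⁸ km = 7.824×10¹¹ m.
Vis-viva: v² = μ(2/r − 1/a) = 1.327×10²⁰ × (3.288×10⁻¹¹ − 1.278×10⁻¹²) = 4.193×10⁹ m²/s².
v = 64760 m/s = 64.76 km/s.

v ≈ 64.76 km/s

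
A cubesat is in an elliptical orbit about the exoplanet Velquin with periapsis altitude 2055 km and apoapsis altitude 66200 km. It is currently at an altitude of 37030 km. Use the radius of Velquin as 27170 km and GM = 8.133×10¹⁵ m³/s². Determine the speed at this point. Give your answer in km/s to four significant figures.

v ≈ 10.99 km/s

r_p = 27170 + 2055 = 29225 km = 2.9225×10⁷ m.
r_a = 27170 + 66200 = 93370 km = 9.3370×10⁷ m.
r = 27170 + 37030 = 64200 km = 6.420×10⁷ m.
Semi-major axis a = (r_p + r_a)/2 = 61298 km = 6.130×10⁷ m.
Vis-viva: v² = μ(2/r − 1/a) = 8.133×10¹⁵ × (3.115×10⁻⁸ − 1.631×10⁻⁸) = 1.207×10⁸ m²/s².
v = 10990 m/s = 10.99 km/s.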